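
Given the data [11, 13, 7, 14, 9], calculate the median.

11

Step 1: Sort the data in ascending order: [7, 9, 11, 13, 14]
Step 2: The number of values is n = 5.
Step 3: Since n is odd, the median is the middle value at position 3: 11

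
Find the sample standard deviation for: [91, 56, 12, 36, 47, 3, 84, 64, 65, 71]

28.8846

Step 1: Compute the mean: 52.9
Step 2: Sum of squared deviations from the mean: 7508.9
Step 3: Sample variance = 7508.9 / 9 = 834.3222
Step 4: Standard deviation = sqrt(834.3222) = 28.8846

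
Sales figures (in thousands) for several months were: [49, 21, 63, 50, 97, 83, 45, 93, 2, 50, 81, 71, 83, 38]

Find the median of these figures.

56.5

Step 1: Sort the data in ascending order: [2, 21, 38, 45, 49, 50, 50, 63, 71, 81, 83, 83, 93, 97]
Step 2: The number of values is n = 14.
Step 3: Since n is even, the median is the average of positions 7 and 8:
  Median = (50 + 63) / 2 = 56.5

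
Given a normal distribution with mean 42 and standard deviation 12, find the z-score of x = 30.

-1

Step 1: Recall the z-score formula: z = (x - mu) / sigma
Step 2: Substitute values: z = (30 - 42) / 12
Step 3: z = -12 / 12 = -1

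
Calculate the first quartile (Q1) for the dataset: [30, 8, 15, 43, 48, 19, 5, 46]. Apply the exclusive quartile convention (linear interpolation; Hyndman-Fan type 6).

9.75

Step 1: Sort the data: [5, 8, 15, 19, 30, 43, 46, 48]
Step 2: n = 8
Step 3: Using the exclusive quartile method:
  Q1 = 9.75
  Q2 (median) = 24.5
  Q3 = 45.25
  IQR = Q3 - Q1 = 45.25 - 9.75 = 35.5
Step 4: Q1 = 9.75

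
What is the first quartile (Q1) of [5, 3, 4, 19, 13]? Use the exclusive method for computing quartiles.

3.5

Step 1: Sort the data: [3, 4, 5, 13, 19]
Step 2: n = 5
Step 3: Using the exclusive quartile method:
  Q1 = 3.5
  Q2 (median) = 5
  Q3 = 16
  IQR = Q3 - Q1 = 16 - 3.5 = 12.5
Step 4: Q1 = 3.5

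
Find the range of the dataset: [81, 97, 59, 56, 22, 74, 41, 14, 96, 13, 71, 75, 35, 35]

84

Step 1: Identify the maximum value: max = 97
Step 2: Identify the minimum value: min = 13
Step 3: Range = max - min = 97 - 13 = 84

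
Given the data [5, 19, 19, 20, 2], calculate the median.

19

Step 1: Sort the data in ascending order: [2, 5, 19, 19, 20]
Step 2: The number of values is n = 5.
Step 3: Since n is odd, the median is the middle value at position 3: 19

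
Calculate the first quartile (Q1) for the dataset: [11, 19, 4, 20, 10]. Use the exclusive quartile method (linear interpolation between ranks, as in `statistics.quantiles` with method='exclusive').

7

Step 1: Sort the data: [4, 10, 11, 19, 20]
Step 2: n = 5
Step 3: Using the exclusive quartile method:
  Q1 = 7
  Q2 (median) = 11
  Q3 = 19.5
  IQR = Q3 - Q1 = 19.5 - 7 = 12.5
Step 4: Q1 = 7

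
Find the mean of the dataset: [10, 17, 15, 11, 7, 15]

12.5

Step 1: Sum all values: 10 + 17 + 15 + 11 + 7 + 15 = 75
Step 2: Count the number of values: n = 6
Step 3: Mean = sum / n = 75 / 6 = 12.5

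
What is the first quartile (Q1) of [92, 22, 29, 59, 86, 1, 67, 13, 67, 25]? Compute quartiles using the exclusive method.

19.75

Step 1: Sort the data: [1, 13, 22, 25, 29, 59, 67, 67, 86, 92]
Step 2: n = 10
Step 3: Using the exclusive quartile method:
  Q1 = 19.75
  Q2 (median) = 44
  Q3 = 71.75
  IQR = Q3 - Q1 = 71.75 - 19.75 = 52
Step 4: Q1 = 19.75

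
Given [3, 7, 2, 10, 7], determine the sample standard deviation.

3.2711

Step 1: Compute the mean: 5.8
Step 2: Sum of squared deviations from the mean: 42.8
Step 3: Sample variance = 42.8 / 4 = 10.7
Step 4: Standard deviation = sqrt(10.7) = 3.2711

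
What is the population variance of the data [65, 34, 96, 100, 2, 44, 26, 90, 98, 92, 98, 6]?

1335.0764

Step 1: Compute the mean: (65 + 34 + 96 + 100 + 2 + 44 + 26 + 90 + 98 + 92 + 98 + 6) / 12 = 62.5833
Step 2: Compute squared deviations from the mean:
  (65 - 62.5833)^2 = 5.8403
  (34 - 62.5833)^2 = 817.0069
  (96 - 62.5833)^2 = 1116.6736
  (100 - 62.5833)^2 = 1400.0069
  (2 - 62.5833)^2 = 3670.3403
  (44 - 62.5833)^2 = 345.3403
  (26 - 62.5833)^2 = 1338.3403
  (90 - 62.5833)^2 = 751.6736
  (98 - 62.5833)^2 = 1254.3403
  (92 - 62.5833)^2 = 865.3403
  (98 - 62.5833)^2 = 1254.3403
  (6 - 62.5833)^2 = 3201.6736
Step 3: Sum of squared deviations = 16020.9167
Step 4: Population variance = 16020.9167 / 12 = 1335.0764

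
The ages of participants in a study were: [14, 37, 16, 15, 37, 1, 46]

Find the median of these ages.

16

Step 1: Sort the data in ascending order: [1, 14, 15, 16, 37, 37, 46]
Step 2: The number of values is n = 7.
Step 3: Since n is odd, the median is the middle value at position 4: 16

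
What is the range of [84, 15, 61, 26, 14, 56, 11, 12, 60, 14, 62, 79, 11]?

73

Step 1: Identify the maximum value: max = 84
Step 2: Identify the minimum value: min = 11
Step 3: Range = max - min = 84 - 11 = 73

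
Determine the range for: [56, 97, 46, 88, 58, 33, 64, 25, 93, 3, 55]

94

Step 1: Identify the maximum value: max = 97
Step 2: Identify the minimum value: min = 3
Step 3: Range = max - min = 97 - 3 = 94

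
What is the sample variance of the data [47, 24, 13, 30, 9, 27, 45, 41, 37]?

182.25

Step 1: Compute the mean: (47 + 24 + 13 + 30 + 9 + 27 + 45 + 41 + 37) / 9 = 30.3333
Step 2: Compute squared deviations from the mean:
  (47 - 30.3333)^2 = 277.7778
  (24 - 30.3333)^2 = 40.1111
  (13 - 30.3333)^2 = 300.4444
  (30 - 30.3333)^2 = 0.1111
  (9 - 30.3333)^2 = 455.1111
  (27 - 30.3333)^2 = 11.1111
  (45 - 30.3333)^2 = 215.1111
  (41 - 30.3333)^2 = 113.7778
  (37 - 30.3333)^2 = 44.4444
Step 3: Sum of squared deviations = 1458
Step 4: Sample variance = 1458 / 8 = 182.25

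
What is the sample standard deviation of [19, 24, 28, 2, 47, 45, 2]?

18.1607

Step 1: Compute the mean: 23.8571
Step 2: Sum of squared deviations from the mean: 1978.8571
Step 3: Sample variance = 1978.8571 / 6 = 329.8095
Step 4: Standard deviation = sqrt(329.8095) = 18.1607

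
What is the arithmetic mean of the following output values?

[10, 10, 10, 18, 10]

11.6

Step 1: Sum all values: 10 + 10 + 10 + 18 + 10 = 58
Step 2: Count the number of values: n = 5
Step 3: Mean = sum / n = 58 / 5 = 11.6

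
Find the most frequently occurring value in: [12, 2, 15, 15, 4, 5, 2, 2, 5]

2

Step 1: Count the frequency of each value:
  2: appears 3 time(s)
  4: appears 1 time(s)
  5: appears 2 time(s)
  12: appears 1 time(s)
  15: appears 2 time(s)
Step 2: The value 2 appears most frequently (3 times).
Step 3: Mode = 2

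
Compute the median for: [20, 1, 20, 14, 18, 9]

16

Step 1: Sort the data in ascending order: [1, 9, 14, 18, 20, 20]
Step 2: The number of values is n = 6.
Step 3: Since n is even, the median is the average of positions 3 and 4:
  Median = (14 + 18) / 2 = 16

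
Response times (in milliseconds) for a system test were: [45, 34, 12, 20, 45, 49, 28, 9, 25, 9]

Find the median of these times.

26.5

Step 1: Sort the data in ascending order: [9, 9, 12, 20, 25, 28, 34, 45, 45, 49]
Step 2: The number of values is n = 10.
Step 3: Since n is even, the median is the average of positions 5 and 6:
  Median = (25 + 28) / 2 = 26.5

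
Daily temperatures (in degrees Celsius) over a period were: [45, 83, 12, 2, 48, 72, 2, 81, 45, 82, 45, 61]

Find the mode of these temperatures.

45

Step 1: Count the frequency of each value:
  2: appears 2 time(s)
  12: appears 1 time(s)
  45: appears 3 time(s)
  48: appears 1 time(s)
  61: appears 1 time(s)
  72: appears 1 time(s)
  81: appears 1 time(s)
  82: appears 1 time(s)
  83: appears 1 time(s)
Step 2: The value 45 appears most frequently (3 times).
Step 3: Mode = 45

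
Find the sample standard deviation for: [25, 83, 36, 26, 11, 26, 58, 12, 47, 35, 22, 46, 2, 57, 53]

21.5786

Step 1: Compute the mean: 35.9333
Step 2: Sum of squared deviations from the mean: 6518.9333
Step 3: Sample variance = 6518.9333 / 14 = 465.6381
Step 4: Standard deviation = sqrt(465.6381) = 21.5786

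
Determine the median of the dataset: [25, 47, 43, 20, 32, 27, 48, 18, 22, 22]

26

Step 1: Sort the data in ascending order: [18, 20, 22, 22, 25, 27, 32, 43, 47, 48]
Step 2: The number of values is n = 10.
Step 3: Since n is even, the median is the average of positions 5 and 6:
  Median = (25 + 27) / 2 = 26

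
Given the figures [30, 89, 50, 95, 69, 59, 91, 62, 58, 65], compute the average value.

66.8

Step 1: Sum all values: 30 + 89 + 50 + 95 + 69 + 59 + 91 + 62 + 58 + 65 = 668
Step 2: Count the number of values: n = 10
Step 3: Mean = sum / n = 668 / 10 = 66.8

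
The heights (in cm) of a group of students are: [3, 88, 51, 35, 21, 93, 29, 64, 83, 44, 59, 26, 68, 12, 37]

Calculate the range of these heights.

90

Step 1: Identify the maximum value: max = 93
Step 2: Identify the minimum value: min = 3
Step 3: Range = max - min = 93 - 3 = 90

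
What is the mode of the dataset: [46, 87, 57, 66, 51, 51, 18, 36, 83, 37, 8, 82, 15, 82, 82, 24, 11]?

82

Step 1: Count the frequency of each value:
  8: appears 1 time(s)
  11: appears 1 time(s)
  15: appears 1 time(s)
  18: appears 1 time(s)
  24: appears 1 time(s)
  36: appears 1 time(s)
  37: appears 1 time(s)
  46: appears 1 time(s)
  51: appears 2 time(s)
  57: appears 1 time(s)
  66: appears 1 time(s)
  82: appears 3 time(s)
  83: appears 1 time(s)
  87: appears 1 time(s)
Step 2: The value 82 appears most frequently (3 times).
Step 3: Mode = 82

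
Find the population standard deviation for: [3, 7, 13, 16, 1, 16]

6.0185

Step 1: Compute the mean: 9.3333
Step 2: Sum of squared deviations from the mean: 217.3333
Step 3: Population variance = 217.3333 / 6 = 36.2222
Step 4: Standard deviation = sqrt(36.2222) = 6.0185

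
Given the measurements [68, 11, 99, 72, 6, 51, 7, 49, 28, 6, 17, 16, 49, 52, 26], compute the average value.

37.1333

Step 1: Sum all values: 68 + 11 + 99 + 72 + 6 + 51 + 7 + 49 + 28 + 6 + 17 + 16 + 49 + 52 + 26 = 557
Step 2: Count the number of values: n = 15
Step 3: Mean = sum / n = 557 / 15 = 37.1333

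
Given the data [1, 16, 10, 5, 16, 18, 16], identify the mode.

16

Step 1: Count the frequency of each value:
  1: appears 1 time(s)
  5: appears 1 time(s)
  10: appears 1 time(s)
  16: appears 3 time(s)
  18: appears 1 time(s)
Step 2: The value 16 appears most frequently (3 times).
Step 3: Mode = 16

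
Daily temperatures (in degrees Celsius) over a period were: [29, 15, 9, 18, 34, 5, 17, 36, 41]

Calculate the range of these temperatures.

36

Step 1: Identify the maximum value: max = 41
Step 2: Identify the minimum value: min = 5
Step 3: Range = max - min = 41 - 5 = 36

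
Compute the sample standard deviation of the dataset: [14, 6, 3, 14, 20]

6.8411

Step 1: Compute the mean: 11.4
Step 2: Sum of squared deviations from the mean: 187.2
Step 3: Sample variance = 187.2 / 4 = 46.8
Step 4: Standard deviation = sqrt(46.8) = 6.8411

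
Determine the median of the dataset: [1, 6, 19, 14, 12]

12

Step 1: Sort the data in ascending order: [1, 6, 12, 14, 19]
Step 2: The number of values is n = 5.
Step 3: Since n is odd, the median is the middle value at position 3: 12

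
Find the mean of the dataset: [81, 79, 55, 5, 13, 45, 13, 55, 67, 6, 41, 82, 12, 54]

43.4286

Step 1: Sum all values: 81 + 79 + 55 + 5 + 13 + 45 + 13 + 55 + 67 + 6 + 41 + 82 + 12 + 54 = 608
Step 2: Count the number of values: n = 14
Step 3: Mean = sum / n = 608 / 14 = 43.4286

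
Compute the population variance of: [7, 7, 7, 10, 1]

8.64

Step 1: Compute the mean: (7 + 7 + 7 + 10 + 1) / 5 = 6.4
Step 2: Compute squared deviations from the mean:
  (7 - 6.4)^2 = 0.36
  (7 - 6.4)^2 = 0.36
  (7 - 6.4)^2 = 0.36
  (10 - 6.4)^2 = 12.96
  (1 - 6.4)^2 = 29.16
Step 3: Sum of squared deviations = 43.2
Step 4: Population variance = 43.2 / 5 = 8.64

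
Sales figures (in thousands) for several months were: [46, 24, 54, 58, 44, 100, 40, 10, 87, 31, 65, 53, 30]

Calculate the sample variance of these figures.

613.9231

Step 1: Compute the mean: (46 + 24 + 54 + 58 + 44 + 100 + 40 + 10 + 87 + 31 + 65 + 53 + 30) / 13 = 49.3846
Step 2: Compute squared deviations from the mean:
  (46 - 49.3846)^2 = 11.4556
  (24 - 49.3846)^2 = 644.3787
  (54 - 49.3846)^2 = 21.3018
  (58 - 49.3846)^2 = 74.2249
  (44 - 49.3846)^2 = 28.9941
  (100 - 49.3846)^2 = 2561.9172
  (40 - 49.3846)^2 = 88.071
  (10 - 49.3846)^2 = 1551.1479
  (87 - 49.3846)^2 = 1414.9172
  (31 - 49.3846)^2 = 337.9941
  (65 - 49.3846)^2 = 243.8402
  (53 - 49.3846)^2 = 13.071
  (30 - 49.3846)^2 = 375.7633
Step 3: Sum of squared deviations = 7367.0769
Step 4: Sample variance = 7367.0769 / 12 = 613.9231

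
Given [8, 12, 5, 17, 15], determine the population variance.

19.44

Step 1: Compute the mean: (8 + 12 + 5 + 17 + 15) / 5 = 11.4
Step 2: Compute squared deviations from the mean:
  (8 - 11.4)^2 = 11.56
  (12 - 11.4)^2 = 0.36
  (5 - 11.4)^2 = 40.96
  (17 - 11.4)^2 = 31.36
  (15 - 11.4)^2 = 12.96
Step 3: Sum of squared deviations = 97.2
Step 4: Population variance = 97.2 / 5 = 19.44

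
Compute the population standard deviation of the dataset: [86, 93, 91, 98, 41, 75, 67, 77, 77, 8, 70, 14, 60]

27.5219

Step 1: Compute the mean: 65.9231
Step 2: Sum of squared deviations from the mean: 9846.9231
Step 3: Population variance = 9846.9231 / 13 = 757.4556
Step 4: Standard deviation = sqrt(757.4556) = 27.5219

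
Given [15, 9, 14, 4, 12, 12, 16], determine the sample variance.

16.9048

Step 1: Compute the mean: (15 + 9 + 14 + 4 + 12 + 12 + 16) / 7 = 11.7143
Step 2: Compute squared deviations from the mean:
  (15 - 11.7143)^2 = 10.7959
  (9 - 11.7143)^2 = 7.3673
  (14 - 11.7143)^2 = 5.2245
  (4 - 11.7143)^2 = 59.5102
  (12 - 11.7143)^2 = 0.0816
  (12 - 11.7143)^2 = 0.0816
  (16 - 11.7143)^2 = 18.3673
Step 3: Sum of squared deviations = 101.4286
Step 4: Sample variance = 101.4286 / 6 = 16.9048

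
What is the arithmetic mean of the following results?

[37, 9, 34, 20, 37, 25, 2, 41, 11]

24

Step 1: Sum all values: 37 + 9 + 34 + 20 + 37 + 25 + 2 + 41 + 11 = 216
Step 2: Count the number of values: n = 9
Step 3: Mean = sum / n = 216 / 9 = 24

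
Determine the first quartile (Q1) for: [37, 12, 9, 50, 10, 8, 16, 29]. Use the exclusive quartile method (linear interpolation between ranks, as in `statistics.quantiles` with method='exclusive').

9.25

Step 1: Sort the data: [8, 9, 10, 12, 16, 29, 37, 50]
Step 2: n = 8
Step 3: Using the exclusive quartile method:
  Q1 = 9.25
  Q2 (median) = 14
  Q3 = 35
  IQR = Q3 - Q1 = 35 - 9.25 = 25.75
Step 4: Q1 = 9.25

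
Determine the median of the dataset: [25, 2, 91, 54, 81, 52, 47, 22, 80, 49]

50.5

Step 1: Sort the data in ascending order: [2, 22, 25, 47, 49, 52, 54, 80, 81, 91]
Step 2: The number of values is n = 10.
Step 3: Since n is even, the median is the average of positions 5 and 6:
  Median = (49 + 52) / 2 = 50.5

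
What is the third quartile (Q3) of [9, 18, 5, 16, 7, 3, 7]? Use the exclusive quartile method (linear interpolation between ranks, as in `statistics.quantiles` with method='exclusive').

16

Step 1: Sort the data: [3, 5, 7, 7, 9, 16, 18]
Step 2: n = 7
Step 3: Using the exclusive quartile method:
  Q1 = 5
  Q2 (median) = 7
  Q3 = 16
  IQR = Q3 - Q1 = 16 - 5 = 11
Step 4: Q3 = 16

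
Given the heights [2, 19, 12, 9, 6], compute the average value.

9.6

Step 1: Sum all values: 2 + 19 + 12 + 9 + 6 = 48
Step 2: Count the number of values: n = 5
Step 3: Mean = sum / n = 48 / 5 = 9.6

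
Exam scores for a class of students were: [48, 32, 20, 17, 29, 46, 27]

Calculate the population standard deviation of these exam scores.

11.0287

Step 1: Compute the mean: 31.2857
Step 2: Sum of squared deviations from the mean: 851.4286
Step 3: Population variance = 851.4286 / 7 = 121.6327
Step 4: Standard deviation = sqrt(121.6327) = 11.0287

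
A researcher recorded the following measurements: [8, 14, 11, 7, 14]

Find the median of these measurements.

11

Step 1: Sort the data in ascending order: [7, 8, 11, 14, 14]
Step 2: The number of values is n = 5.
Step 3: Since n is odd, the median is the middle value at position 3: 11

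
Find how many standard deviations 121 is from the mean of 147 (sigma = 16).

-1.625

Step 1: Recall the z-score formula: z = (x - mu) / sigma
Step 2: Substitute values: z = (121 - 147) / 16
Step 3: z = -26 / 16 = -1.625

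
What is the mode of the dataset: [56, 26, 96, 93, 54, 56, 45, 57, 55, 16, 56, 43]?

56

Step 1: Count the frequency of each value:
  16: appears 1 time(s)
  26: appears 1 time(s)
  43: appears 1 time(s)
  45: appears 1 time(s)
  54: appears 1 time(s)
  55: appears 1 time(s)
  56: appears 3 time(s)
  57: appears 1 time(s)
  93: appears 1 time(s)
  96: appears 1 time(s)
Step 2: The value 56 appears most frequently (3 times).
Step 3: Mode = 56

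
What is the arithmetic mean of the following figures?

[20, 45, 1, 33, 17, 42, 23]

25.8571

Step 1: Sum all values: 20 + 45 + 1 + 33 + 17 + 42 + 23 = 181
Step 2: Count the number of values: n = 7
Step 3: Mean = sum / n = 181 / 7 = 25.8571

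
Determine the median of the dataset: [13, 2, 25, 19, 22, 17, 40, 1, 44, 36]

20.5

Step 1: Sort the data in ascending order: [1, 2, 13, 17, 19, 22, 25, 36, 40, 44]
Step 2: The number of values is n = 10.
Step 3: Since n is even, the median is the average of positions 5 and 6:
  Median = (19 + 22) / 2 = 20.5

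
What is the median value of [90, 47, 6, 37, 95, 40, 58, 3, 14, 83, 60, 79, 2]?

47

Step 1: Sort the data in ascending order: [2, 3, 6, 14, 37, 40, 47, 58, 60, 79, 83, 90, 95]
Step 2: The number of values is n = 13.
Step 3: Since n is odd, the median is the middle value at position 7: 47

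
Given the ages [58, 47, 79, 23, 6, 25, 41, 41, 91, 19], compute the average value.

43

Step 1: Sum all values: 58 + 47 + 79 + 23 + 6 + 25 + 41 + 41 + 91 + 19 = 430
Step 2: Count the number of values: n = 10
Step 3: Mean = sum / n = 430 / 10 = 43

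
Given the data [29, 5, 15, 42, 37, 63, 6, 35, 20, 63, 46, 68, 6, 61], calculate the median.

36

Step 1: Sort the data in ascending order: [5, 6, 6, 15, 20, 29, 35, 37, 42, 46, 61, 63, 63, 68]
Step 2: The number of values is n = 14.
Step 3: Since n is even, the median is the average of positions 7 and 8:
  Median = (35 + 37) / 2 = 36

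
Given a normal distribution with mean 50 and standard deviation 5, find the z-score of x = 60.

2

Step 1: Recall the z-score formula: z = (x - mu) / sigma
Step 2: Substitute values: z = (60 - 50) / 5
Step 3: z = 10 / 5 = 2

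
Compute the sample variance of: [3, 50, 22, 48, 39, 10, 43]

360.5714

Step 1: Compute the mean: (3 + 50 + 22 + 48 + 39 + 10 + 43) / 7 = 30.7143
Step 2: Compute squared deviations from the mean:
  (3 - 30.7143)^2 = 768.0816
  (50 - 30.7143)^2 = 371.9388
  (22 - 30.7143)^2 = 75.9388
  (48 - 30.7143)^2 = 298.7959
  (39 - 30.7143)^2 = 68.6531
  (10 - 30.7143)^2 = 429.0816
  (43 - 30.7143)^2 = 150.9388
Step 3: Sum of squared deviations = 2163.4286
Step 4: Sample variance = 2163.4286 / 6 = 360.5714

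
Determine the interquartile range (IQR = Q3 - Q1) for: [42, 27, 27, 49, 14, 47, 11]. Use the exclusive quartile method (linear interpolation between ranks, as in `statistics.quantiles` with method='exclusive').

33

Step 1: Sort the data: [11, 14, 27, 27, 42, 47, 49]
Step 2: n = 7
Step 3: Using the exclusive quartile method:
  Q1 = 14
  Q2 (median) = 27
  Q3 = 47
  IQR = Q3 - Q1 = 47 - 14 = 33
Step 4: IQR = 33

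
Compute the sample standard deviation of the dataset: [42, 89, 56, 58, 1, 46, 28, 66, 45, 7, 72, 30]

25.7611

Step 1: Compute the mean: 45
Step 2: Sum of squared deviations from the mean: 7300
Step 3: Sample variance = 7300 / 11 = 663.6364
Step 4: Standard deviation = sqrt(663.6364) = 25.7611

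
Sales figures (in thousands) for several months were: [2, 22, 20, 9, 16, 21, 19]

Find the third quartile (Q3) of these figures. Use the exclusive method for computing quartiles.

21

Step 1: Sort the data: [2, 9, 16, 19, 20, 21, 22]
Step 2: n = 7
Step 3: Using the exclusive quartile method:
  Q1 = 9
  Q2 (median) = 19
  Q3 = 21
  IQR = Q3 - Q1 = 21 - 9 = 12
Step 4: Q3 = 21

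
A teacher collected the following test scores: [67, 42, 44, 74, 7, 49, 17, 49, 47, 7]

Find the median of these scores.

45.5

Step 1: Sort the data in ascending order: [7, 7, 17, 42, 44, 47, 49, 49, 67, 74]
Step 2: The number of values is n = 10.
Step 3: Since n is even, the median is the average of positions 5 and 6:
  Median = (44 + 47) / 2 = 45.5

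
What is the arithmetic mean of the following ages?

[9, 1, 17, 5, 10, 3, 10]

7.8571

Step 1: Sum all values: 9 + 1 + 17 + 5 + 10 + 3 + 10 = 55
Step 2: Count the number of values: n = 7
Step 3: Mean = sum / n = 55 / 7 = 7.8571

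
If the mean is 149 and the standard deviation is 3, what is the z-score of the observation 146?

-1

Step 1: Recall the z-score formula: z = (x - mu) / sigma
Step 2: Substitute values: z = (146 - 149) / 3
Step 3: z = -3 / 3 = -1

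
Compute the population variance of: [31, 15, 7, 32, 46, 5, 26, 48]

233.4375

Step 1: Compute the mean: (31 + 15 + 7 + 32 + 46 + 5 + 26 + 48) / 8 = 26.25
Step 2: Compute squared deviations from the mean:
  (31 - 26.25)^2 = 22.5625
  (15 - 26.25)^2 = 126.5625
  (7 - 26.25)^2 = 370.5625
  (32 - 26.25)^2 = 33.0625
  (46 - 26.25)^2 = 390.0625
  (5 - 26.25)^2 = 451.5625
  (26 - 26.25)^2 = 0.0625
  (48 - 26.25)^2 = 473.0625
Step 3: Sum of squared deviations = 1867.5
Step 4: Population variance = 1867.5 / 8 = 233.4375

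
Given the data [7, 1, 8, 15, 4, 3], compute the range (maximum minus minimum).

14

Step 1: Identify the maximum value: max = 15
Step 2: Identify the minimum value: min = 1
Step 3: Range = max - min = 15 - 1 = 14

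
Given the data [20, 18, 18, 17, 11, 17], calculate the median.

17.5

Step 1: Sort the data in ascending order: [11, 17, 17, 18, 18, 20]
Step 2: The number of values is n = 6.
Step 3: Since n is even, the median is the average of positions 3 and 4:
  Median = (17 + 18) / 2 = 17.5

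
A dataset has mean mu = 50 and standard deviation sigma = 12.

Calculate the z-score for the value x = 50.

0

Step 1: Recall the z-score formula: z = (x - mu) / sigma
Step 2: Substitute values: z = (50 - 50) / 12
Step 3: z = 0 / 12 = 0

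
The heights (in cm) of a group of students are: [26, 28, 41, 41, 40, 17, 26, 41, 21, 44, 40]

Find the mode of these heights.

41

Step 1: Count the frequency of each value:
  17: appears 1 time(s)
  21: appears 1 time(s)
  26: appears 2 time(s)
  28: appears 1 time(s)
  40: appears 2 time(s)
  41: appears 3 time(s)
  44: appears 1 time(s)
Step 2: The value 41 appears most frequently (3 times).
Step 3: Mode = 41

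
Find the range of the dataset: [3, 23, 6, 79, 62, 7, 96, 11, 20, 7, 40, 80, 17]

93

Step 1: Identify the maximum value: max = 96
Step 2: Identify the minimum value: min = 3
Step 3: Range = max - min = 96 - 3 = 93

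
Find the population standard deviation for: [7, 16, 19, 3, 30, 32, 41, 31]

12.4292

Step 1: Compute the mean: 22.375
Step 2: Sum of squared deviations from the mean: 1235.875
Step 3: Population variance = 1235.875 / 8 = 154.4844
Step 4: Standard deviation = sqrt(154.4844) = 12.4292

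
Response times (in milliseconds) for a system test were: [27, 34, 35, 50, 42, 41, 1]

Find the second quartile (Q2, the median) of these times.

35

Step 1: Sort the data: [1, 27, 34, 35, 41, 42, 50]
Step 2: n = 7
Step 3: Q2 is the median. Since n is odd, it is the middle value at position 4: 35
Step 4: Q2 = 35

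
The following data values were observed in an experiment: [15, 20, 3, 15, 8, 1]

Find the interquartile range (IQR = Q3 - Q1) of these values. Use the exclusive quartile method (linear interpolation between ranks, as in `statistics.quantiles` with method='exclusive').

13.75

Step 1: Sort the data: [1, 3, 8, 15, 15, 20]
Step 2: n = 6
Step 3: Using the exclusive quartile method:
  Q1 = 2.5
  Q2 (median) = 11.5
  Q3 = 16.25
  IQR = Q3 - Q1 = 16.25 - 2.5 = 13.75
Step 4: IQR = 13.75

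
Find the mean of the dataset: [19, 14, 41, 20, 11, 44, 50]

28.4286

Step 1: Sum all values: 19 + 14 + 41 + 20 + 11 + 44 + 50 = 199
Step 2: Count the number of values: n = 7
Step 3: Mean = sum / n = 199 / 7 = 28.4286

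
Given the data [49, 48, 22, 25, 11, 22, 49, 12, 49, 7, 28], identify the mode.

49

Step 1: Count the frequency of each value:
  7: appears 1 time(s)
  11: appears 1 time(s)
  12: appears 1 time(s)
  22: appears 2 time(s)
  25: appears 1 time(s)
  28: appears 1 time(s)
  48: appears 1 time(s)
  49: appears 3 time(s)
Step 2: The value 49 appears most frequently (3 times).
Step 3: Mode = 49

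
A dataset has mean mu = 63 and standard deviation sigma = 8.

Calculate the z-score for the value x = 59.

-0.5

Step 1: Recall the z-score formula: z = (x - mu) / sigma
Step 2: Substitute values: z = (59 - 63) / 8
Step 3: z = -4 / 8 = -0.5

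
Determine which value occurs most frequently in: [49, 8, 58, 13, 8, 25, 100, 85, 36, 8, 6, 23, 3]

8

Step 1: Count the frequency of each value:
  3: appears 1 time(s)
  6: appears 1 time(s)
  8: appears 3 time(s)
  13: appears 1 time(s)
  23: appears 1 time(s)
  25: appears 1 time(s)
  36: appears 1 time(s)
  49: appears 1 time(s)
  58: appears 1 time(s)
  85: appears 1 time(s)
  100: appears 1 time(s)
Step 2: The value 8 appears most frequently (3 times).
Step 3: Mode = 8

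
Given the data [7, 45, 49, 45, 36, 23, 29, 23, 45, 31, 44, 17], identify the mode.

45

Step 1: Count the frequency of each value:
  7: appears 1 time(s)
  17: appears 1 time(s)
  23: appears 2 time(s)
  29: appears 1 time(s)
  31: appears 1 time(s)
  36: appears 1 time(s)
  44: appears 1 time(s)
  45: appears 3 time(s)
  49: appears 1 time(s)
Step 2: The value 45 appears most frequently (3 times).
Step 3: Mode = 45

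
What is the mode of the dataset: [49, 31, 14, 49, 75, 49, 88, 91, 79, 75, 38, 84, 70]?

49

Step 1: Count the frequency of each value:
  14: appears 1 time(s)
  31: appears 1 time(s)
  38: appears 1 time(s)
  49: appears 3 time(s)
  70: appears 1 time(s)
  75: appears 2 time(s)
  79: appears 1 time(s)
  84: appears 1 time(s)
  88: appears 1 time(s)
  91: appears 1 time(s)
Step 2: The value 49 appears most frequently (3 times).
Step 3: Mode = 49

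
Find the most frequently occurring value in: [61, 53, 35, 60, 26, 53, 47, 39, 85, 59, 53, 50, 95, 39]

53

Step 1: Count the frequency of each value:
  26: appears 1 time(s)
  35: appears 1 time(s)
  39: appears 2 time(s)
  47: appears 1 time(s)
  50: appears 1 time(s)
  53: appears 3 time(s)
  59: appears 1 time(s)
  60: appears 1 time(s)
  61: appears 1 time(s)
  85: appears 1 time(s)
  95: appears 1 time(s)
Step 2: The value 53 appears most frequently (3 times).
Step 3: Mode = 53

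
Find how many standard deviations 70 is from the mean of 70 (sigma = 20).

0

Step 1: Recall the z-score formula: z = (x - mu) / sigma
Step 2: Substitute values: z = (70 - 70) / 20
Step 3: z = 0 / 20 = 0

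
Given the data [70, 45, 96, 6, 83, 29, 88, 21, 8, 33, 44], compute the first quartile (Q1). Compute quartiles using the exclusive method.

21

Step 1: Sort the data: [6, 8, 21, 29, 33, 44, 45, 70, 83, 88, 96]
Step 2: n = 11
Step 3: Using the exclusive quartile method:
  Q1 = 21
  Q2 (median) = 44
  Q3 = 83
  IQR = Q3 - Q1 = 83 - 21 = 62
Step 4: Q1 = 21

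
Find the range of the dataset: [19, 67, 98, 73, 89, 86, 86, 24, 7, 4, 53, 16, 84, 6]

94

Step 1: Identify the maximum value: max = 98
Step 2: Identify the minimum value: min = 4
Step 3: Range = max - min = 98 - 4 = 94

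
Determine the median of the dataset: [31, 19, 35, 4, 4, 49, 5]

19

Step 1: Sort the data in ascending order: [4, 4, 5, 19, 31, 35, 49]
Step 2: The number of values is n = 7.
Step 3: Since n is odd, the median is the middle value at position 4: 19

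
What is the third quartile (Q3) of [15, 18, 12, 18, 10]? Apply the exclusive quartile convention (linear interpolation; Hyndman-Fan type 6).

18

Step 1: Sort the data: [10, 12, 15, 18, 18]
Step 2: n = 5
Step 3: Using the exclusive quartile method:
  Q1 = 11
  Q2 (median) = 15
  Q3 = 18
  IQR = Q3 - Q1 = 18 - 11 = 7
Step 4: Q3 = 18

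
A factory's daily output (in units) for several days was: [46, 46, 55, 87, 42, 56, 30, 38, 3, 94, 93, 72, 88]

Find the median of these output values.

55

Step 1: Sort the data in ascending order: [3, 30, 38, 42, 46, 46, 55, 56, 72, 87, 88, 93, 94]
Step 2: The number of values is n = 13.
Step 3: Since n is odd, the median is the middle value at position 7: 55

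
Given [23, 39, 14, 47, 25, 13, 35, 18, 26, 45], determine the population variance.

137.65

Step 1: Compute the mean: (23 + 39 + 14 + 47 + 25 + 13 + 35 + 18 + 26 + 45) / 10 = 28.5
Step 2: Compute squared deviations from the mean:
  (23 - 28.5)^2 = 30.25
  (39 - 28.5)^2 = 110.25
  (14 - 28.5)^2 = 210.25
  (47 - 28.5)^2 = 342.25
  (25 - 28.5)^2 = 12.25
  (13 - 28.5)^2 = 240.25
  (35 - 28.5)^2 = 42.25
  (18 - 28.5)^2 = 110.25
  (26 - 28.5)^2 = 6.25
  (45 - 28.5)^2 = 272.25
Step 3: Sum of squared deviations = 1376.5
Step 4: Population variance = 1376.5 / 10 = 137.65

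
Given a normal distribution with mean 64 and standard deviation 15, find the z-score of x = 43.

-1.4

Step 1: Recall the z-score formula: z = (x - mu) / sigma
Step 2: Substitute values: z = (43 - 64) / 15
Step 3: z = -21 / 15 = -1.4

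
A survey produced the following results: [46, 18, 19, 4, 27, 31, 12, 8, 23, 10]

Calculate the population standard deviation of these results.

11.9315

Step 1: Compute the mean: 19.8
Step 2: Sum of squared deviations from the mean: 1423.6
Step 3: Population variance = 1423.6 / 10 = 142.36
Step 4: Standard deviation = sqrt(142.36) = 11.9315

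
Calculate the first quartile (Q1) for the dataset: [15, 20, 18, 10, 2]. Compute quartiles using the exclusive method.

6

Step 1: Sort the data: [2, 10, 15, 18, 20]
Step 2: n = 5
Step 3: Using the exclusive quartile method:
  Q1 = 6
  Q2 (median) = 15
  Q3 = 19
  IQR = Q3 - Q1 = 19 - 6 = 13
Step 4: Q1 = 6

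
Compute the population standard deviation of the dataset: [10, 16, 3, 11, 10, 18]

4.8189

Step 1: Compute the mean: 11.3333
Step 2: Sum of squared deviations from the mean: 139.3333
Step 3: Population variance = 139.3333 / 6 = 23.2222
Step 4: Standard deviation = sqrt(23.2222) = 4.8189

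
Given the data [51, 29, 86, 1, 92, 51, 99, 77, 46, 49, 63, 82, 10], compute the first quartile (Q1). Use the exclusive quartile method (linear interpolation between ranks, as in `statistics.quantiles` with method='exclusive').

37.5

Step 1: Sort the data: [1, 10, 29, 46, 49, 51, 51, 63, 77, 82, 86, 92, 99]
Step 2: n = 13
Step 3: Using the exclusive quartile method:
  Q1 = 37.5
  Q2 (median) = 51
  Q3 = 84
  IQR = Q3 - Q1 = 84 - 37.5 = 46.5
Step 4: Q1 = 37.5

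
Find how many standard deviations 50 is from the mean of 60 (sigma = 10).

-1

Step 1: Recall the z-score formula: z = (x - mu) / sigma
Step 2: Substitute values: z = (50 - 60) / 10
Step 3: z = -10 / 10 = -1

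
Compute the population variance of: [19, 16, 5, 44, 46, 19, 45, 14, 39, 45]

229.56

Step 1: Compute the mean: (19 + 16 + 5 + 44 + 46 + 19 + 45 + 14 + 39 + 45) / 10 = 29.2
Step 2: Compute squared deviations from the mean:
  (19 - 29.2)^2 = 104.04
  (16 - 29.2)^2 = 174.24
  (5 - 29.2)^2 = 585.64
  (44 - 29.2)^2 = 219.04
  (46 - 29.2)^2 = 282.24
  (19 - 29.2)^2 = 104.04
  (45 - 29.2)^2 = 249.64
  (14 - 29.2)^2 = 231.04
  (39 - 29.2)^2 = 96.04
  (45 - 29.2)^2 = 249.64
Step 3: Sum of squared deviations = 2295.6
Step 4: Population variance = 2295.6 / 10 = 229.56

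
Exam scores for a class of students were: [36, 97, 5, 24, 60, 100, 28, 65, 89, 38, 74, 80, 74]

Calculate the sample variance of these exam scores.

918.6923

Step 1: Compute the mean: (36 + 97 + 5 + 24 + 60 + 100 + 28 + 65 + 89 + 38 + 74 + 80 + 74) / 13 = 59.2308
Step 2: Compute squared deviations from the mean:
  (36 - 59.2308)^2 = 539.6686
  (97 - 59.2308)^2 = 1426.5148
  (5 - 59.2308)^2 = 2940.9763
  (24 - 59.2308)^2 = 1241.2071
  (60 - 59.2308)^2 = 0.5917
  (100 - 59.2308)^2 = 1662.1302
  (28 - 59.2308)^2 = 975.3609
  (65 - 59.2308)^2 = 33.284
  (89 - 59.2308)^2 = 886.2071
  (38 - 59.2308)^2 = 450.7456
  (74 - 59.2308)^2 = 218.1302
  (80 - 59.2308)^2 = 431.3609
  (74 - 59.2308)^2 = 218.1302
Step 3: Sum of squared deviations = 11024.3077
Step 4: Sample variance = 11024.3077 / 12 = 918.6923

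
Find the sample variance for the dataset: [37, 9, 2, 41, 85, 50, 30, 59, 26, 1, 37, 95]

886.0606

Step 1: Compute the mean: (37 + 9 + 2 + 41 + 85 + 50 + 30 + 59 + 26 + 1 + 37 + 95) / 12 = 39.3333
Step 2: Compute squared deviations from the mean:
  (37 - 39.3333)^2 = 5.4444
  (9 - 39.3333)^2 = 920.1111
  (2 - 39.3333)^2 = 1393.7778
  (41 - 39.3333)^2 = 2.7778
  (85 - 39.3333)^2 = 2085.4444
  (50 - 39.3333)^2 = 113.7778
  (30 - 39.3333)^2 = 87.1111
  (59 - 39.3333)^2 = 386.7778
  (26 - 39.3333)^2 = 177.7778
  (1 - 39.3333)^2 = 1469.4444
  (37 - 39.3333)^2 = 5.4444
  (95 - 39.3333)^2 = 3098.7778
Step 3: Sum of squared deviations = 9746.6667
Step 4: Sample variance = 9746.6667 / 11 = 886.0606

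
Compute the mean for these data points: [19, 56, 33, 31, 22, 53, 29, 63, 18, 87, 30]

40.0909

Step 1: Sum all values: 19 + 56 + 33 + 31 + 22 + 53 + 29 + 63 + 18 + 87 + 30 = 441
Step 2: Count the number of values: n = 11
Step 3: Mean = sum / n = 441 / 11 = 40.0909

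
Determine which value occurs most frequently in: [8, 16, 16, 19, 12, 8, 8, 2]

8

Step 1: Count the frequency of each value:
  2: appears 1 time(s)
  8: appears 3 time(s)
  12: appears 1 time(s)
  16: appears 2 time(s)
  19: appears 1 time(s)
Step 2: The value 8 appears most frequently (3 times).
Step 3: Mode = 8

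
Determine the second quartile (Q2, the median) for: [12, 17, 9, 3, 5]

9

Step 1: Sort the data: [3, 5, 9, 12, 17]
Step 2: n = 5
Step 3: Q2 is the median. Since n is odd, it is the middle value at position 3: 9
Step 4: Q2 = 9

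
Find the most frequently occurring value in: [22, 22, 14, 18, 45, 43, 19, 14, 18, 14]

14

Step 1: Count the frequency of each value:
  14: appears 3 time(s)
  18: appears 2 time(s)
  19: appears 1 time(s)
  22: appears 2 time(s)
  43: appears 1 time(s)
  45: appears 1 time(s)
Step 2: The value 14 appears most frequently (3 times).
Step 3: Mode = 14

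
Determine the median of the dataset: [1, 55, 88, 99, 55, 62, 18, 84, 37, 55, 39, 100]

55

Step 1: Sort the data in ascending order: [1, 18, 37, 39, 55, 55, 55, 62, 84, 88, 99, 100]
Step 2: The number of values is n = 12.
Step 3: Since n is even, the median is the average of positions 6 and 7:
  Median = (55 + 55) / 2 = 55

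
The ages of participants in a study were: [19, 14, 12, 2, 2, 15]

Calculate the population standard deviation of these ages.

6.4722

Step 1: Compute the mean: 10.6667
Step 2: Sum of squared deviations from the mean: 251.3333
Step 3: Population variance = 251.3333 / 6 = 41.8889
Step 4: Standard deviation = sqrt(41.8889) = 6.4722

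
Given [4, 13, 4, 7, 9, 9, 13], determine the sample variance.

13.9524

Step 1: Compute the mean: (4 + 13 + 4 + 7 + 9 + 9 + 13) / 7 = 8.4286
Step 2: Compute squared deviations from the mean:
  (4 - 8.4286)^2 = 19.6122
  (13 - 8.4286)^2 = 20.898
  (4 - 8.4286)^2 = 19.6122
  (7 - 8.4286)^2 = 2.0408
  (9 - 8.4286)^2 = 0.3265
  (9 - 8.4286)^2 = 0.3265
  (13 - 8.4286)^2 = 20.898
Step 3: Sum of squared deviations = 83.7143
Step 4: Sample variance = 83.7143 / 6 = 13.9524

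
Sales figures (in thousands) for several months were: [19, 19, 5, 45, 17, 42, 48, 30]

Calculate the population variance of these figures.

212.6094

Step 1: Compute the mean: (19 + 19 + 5 + 45 + 17 + 42 + 48 + 30) / 8 = 28.125
Step 2: Compute squared deviations from the mean:
  (19 - 28.125)^2 = 83.2656
  (19 - 28.125)^2 = 83.2656
  (5 - 28.125)^2 = 534.7656
  (45 - 28.125)^2 = 284.7656
  (17 - 28.125)^2 = 123.7656
  (42 - 28.125)^2 = 192.5156
  (48 - 28.125)^2 = 395.0156
  (30 - 28.125)^2 = 3.5156
Step 3: Sum of squared deviations = 1700.875
Step 4: Population variance = 1700.875 / 8 = 212.6094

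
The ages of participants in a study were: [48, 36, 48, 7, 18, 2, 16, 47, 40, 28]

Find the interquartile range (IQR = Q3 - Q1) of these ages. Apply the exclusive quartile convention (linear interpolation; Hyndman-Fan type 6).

33.5

Step 1: Sort the data: [2, 7, 16, 18, 28, 36, 40, 47, 48, 48]
Step 2: n = 10
Step 3: Using the exclusive quartile method:
  Q1 = 13.75
  Q2 (median) = 32
  Q3 = 47.25
  IQR = Q3 - Q1 = 47.25 - 13.75 = 33.5
Step 4: IQR = 33.5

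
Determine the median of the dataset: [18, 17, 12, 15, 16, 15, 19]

16

Step 1: Sort the data in ascending order: [12, 15, 15, 16, 17, 18, 19]
Step 2: The number of values is n = 7.
Step 3: Since n is odd, the median is the middle value at position 4: 16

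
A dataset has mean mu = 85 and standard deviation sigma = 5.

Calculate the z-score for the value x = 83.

-0.4

Step 1: Recall the z-score formula: z = (x - mu) / sigma
Step 2: Substitute values: z = (83 - 85) / 5
Step 3: z = -2 / 5 = -0.4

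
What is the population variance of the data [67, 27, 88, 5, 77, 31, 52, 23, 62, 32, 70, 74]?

629.0556

Step 1: Compute the mean: (67 + 27 + 88 + 5 + 77 + 31 + 52 + 23 + 62 + 32 + 70 + 74) / 12 = 50.6667
Step 2: Compute squared deviations from the mean:
  (67 - 50.6667)^2 = 266.7778
  (27 - 50.6667)^2 = 560.1111
  (88 - 50.6667)^2 = 1393.7778
  (5 - 50.6667)^2 = 2085.4444
  (77 - 50.6667)^2 = 693.4444
  (31 - 50.6667)^2 = 386.7778
  (52 - 50.6667)^2 = 1.7778
  (23 - 50.6667)^2 = 765.4444
  (62 - 50.6667)^2 = 128.4444
  (32 - 50.6667)^2 = 348.4444
  (70 - 50.6667)^2 = 373.7778
  (74 - 50.6667)^2 = 544.4444
Step 3: Sum of squared deviations = 7548.6667
Step 4: Population variance = 7548.6667 / 12 = 629.0556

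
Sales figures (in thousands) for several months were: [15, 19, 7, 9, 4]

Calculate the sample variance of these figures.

37.2

Step 1: Compute the mean: (15 + 19 + 7 + 9 + 4) / 5 = 10.8
Step 2: Compute squared deviations from the mean:
  (15 - 10.8)^2 = 17.64
  (19 - 10.8)^2 = 67.24
  (7 - 10.8)^2 = 14.44
  (9 - 10.8)^2 = 3.24
  (4 - 10.8)^2 = 46.24
Step 3: Sum of squared deviations = 148.8
Step 4: Sample variance = 148.8 / 4 = 37.2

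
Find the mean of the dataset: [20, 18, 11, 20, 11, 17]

16.1667

Step 1: Sum all values: 20 + 18 + 11 + 20 + 11 + 17 = 97
Step 2: Count the number of values: n = 6
Step 3: Mean = sum / n = 97 / 6 = 16.1667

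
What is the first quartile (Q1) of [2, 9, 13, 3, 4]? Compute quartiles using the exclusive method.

2.5

Step 1: Sort the data: [2, 3, 4, 9, 13]
Step 2: n = 5
Step 3: Using the exclusive quartile method:
  Q1 = 2.5
  Q2 (median) = 4
  Q3 = 11
  IQR = Q3 - Q1 = 11 - 2.5 = 8.5
Step 4: Q1 = 2.5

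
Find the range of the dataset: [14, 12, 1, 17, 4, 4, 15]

16

Step 1: Identify the maximum value: max = 17
Step 2: Identify the minimum value: min = 1
Step 3: Range = max - min = 17 - 1 = 16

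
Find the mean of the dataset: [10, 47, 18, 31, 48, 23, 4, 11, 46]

26.4444

Step 1: Sum all values: 10 + 47 + 18 + 31 + 48 + 23 + 4 + 11 + 46 = 238
Step 2: Count the number of values: n = 9
Step 3: Mean = sum / n = 238 / 9 = 26.4444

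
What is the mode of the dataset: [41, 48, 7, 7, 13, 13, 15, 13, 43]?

13

Step 1: Count the frequency of each value:
  7: appears 2 time(s)
  13: appears 3 time(s)
  15: appears 1 time(s)
  41: appears 1 time(s)
  43: appears 1 time(s)
  48: appears 1 time(s)
Step 2: The value 13 appears most frequently (3 times).
Step 3: Mode = 13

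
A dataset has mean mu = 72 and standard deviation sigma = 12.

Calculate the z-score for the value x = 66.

-0.5

Step 1: Recall the z-score formula: z = (x - mu) / sigma
Step 2: Substitute values: z = (66 - 72) / 12
Step 3: z = -6 / 12 = -0.5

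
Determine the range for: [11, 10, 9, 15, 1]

14

Step 1: Identify the maximum value: max = 15
Step 2: Identify the minimum value: min = 1
Step 3: Range = max - min = 15 - 1 = 14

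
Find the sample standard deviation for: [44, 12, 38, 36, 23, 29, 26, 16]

11.0195

Step 1: Compute the mean: 28
Step 2: Sum of squared deviations from the mean: 850
Step 3: Sample variance = 850 / 7 = 121.4286
Step 4: Standard deviation = sqrt(121.4286) = 11.0195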